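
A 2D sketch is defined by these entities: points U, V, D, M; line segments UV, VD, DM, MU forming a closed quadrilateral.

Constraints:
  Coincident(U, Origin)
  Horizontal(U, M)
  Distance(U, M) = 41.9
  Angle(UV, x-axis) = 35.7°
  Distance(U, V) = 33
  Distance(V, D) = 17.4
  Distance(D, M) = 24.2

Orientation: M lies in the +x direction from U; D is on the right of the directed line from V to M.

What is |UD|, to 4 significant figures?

18.55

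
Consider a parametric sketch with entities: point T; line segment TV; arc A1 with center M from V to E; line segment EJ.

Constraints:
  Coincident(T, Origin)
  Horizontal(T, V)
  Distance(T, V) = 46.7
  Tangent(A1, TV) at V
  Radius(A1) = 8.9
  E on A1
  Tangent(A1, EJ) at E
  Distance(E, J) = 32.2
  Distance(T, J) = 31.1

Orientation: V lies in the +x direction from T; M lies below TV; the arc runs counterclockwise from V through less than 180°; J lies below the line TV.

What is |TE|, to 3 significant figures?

40.5

T is at the origin; TV is horizontal with |TV| = 46.7 and V on the +x side, so V = (46.7, 0.00). The tangent condition forces MV to be normal to TV, so M = V + (0, -8.9) = (46.7, -8.90). Since ME ⟂ EJ (tangency), |MJ| = √(8.9² + 32.2²) = 33.4 regardless of where E sits on A1. So J lies on both circle(T, 31.1) and circle(M, 33.4); the below-TV intersection is J = (17.7, -25.5). E is the foot of the tangent from J: E = (40.4, -2.64).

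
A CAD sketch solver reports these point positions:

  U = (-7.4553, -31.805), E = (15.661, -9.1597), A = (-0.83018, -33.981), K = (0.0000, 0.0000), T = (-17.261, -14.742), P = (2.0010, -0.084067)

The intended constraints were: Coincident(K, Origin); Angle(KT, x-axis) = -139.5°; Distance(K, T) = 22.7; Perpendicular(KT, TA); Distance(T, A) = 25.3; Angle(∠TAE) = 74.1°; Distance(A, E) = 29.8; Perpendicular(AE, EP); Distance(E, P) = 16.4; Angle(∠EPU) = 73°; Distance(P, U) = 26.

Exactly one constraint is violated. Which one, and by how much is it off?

Distance(P, U) = 26 — off by 7.10.

K = (0.00, 0.00) ✓; KT at -139.5° ✓; |KT| = 22.70 ✓; ∠(KT, TA) = 90.00° ✓; |TA| = 25.30 ✓; ∠TAE = 74.10° ✓; |AE| = 29.80 ✓; ∠(AE, EP) = 90.00° ✓; |EP| = 16.40 ✓; ∠EPU = 73.00° ✓; |PU| = 33.10 ✗.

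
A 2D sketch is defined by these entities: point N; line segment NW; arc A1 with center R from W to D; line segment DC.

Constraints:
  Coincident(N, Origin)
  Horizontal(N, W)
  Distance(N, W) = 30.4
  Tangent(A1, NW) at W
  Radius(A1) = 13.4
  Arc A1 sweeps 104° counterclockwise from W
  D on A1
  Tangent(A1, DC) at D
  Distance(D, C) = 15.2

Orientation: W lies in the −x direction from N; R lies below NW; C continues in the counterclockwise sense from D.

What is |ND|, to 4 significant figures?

46.48

N is at the origin; N and W share the same y with |NW| = 30.4 and W on the −x side, so W = (-30.40, 0.000). Tangency of A1 to NW means the radius RW is perpendicular to NW, so R = W + (0, -13.4) = (-30.40, -13.40). On A1, W sits at bearing 90° from R; a 104° counterclockwise sweep puts D at bearing 194°, so D = R + 13.4·(cos 194°, sin 194°) = (-43.40, -16.64). Then |ND| = |D − N| = 46.48.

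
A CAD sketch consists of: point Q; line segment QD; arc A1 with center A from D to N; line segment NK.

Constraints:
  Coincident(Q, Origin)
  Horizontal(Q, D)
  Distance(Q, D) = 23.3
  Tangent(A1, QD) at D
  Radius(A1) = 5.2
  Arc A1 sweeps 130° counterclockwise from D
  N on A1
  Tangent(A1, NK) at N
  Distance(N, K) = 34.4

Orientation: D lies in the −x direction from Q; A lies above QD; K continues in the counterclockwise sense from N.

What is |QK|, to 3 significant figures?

54.2

Q is at the origin; Q and D share the same y with |QD| = 23.3 and D on the −x side, so D = (-23.3, 0.00). The tangent condition forces AD to be normal to QD, so A = D + (0, 5.2) = (-23.3, 5.20). On A1, D sits at bearing -90° from A; a 130° counterclockwise sweep puts N at bearing 40°, so N = A + 5.2·(cos 40°, sin 40°) = (-19.3, 8.54). The tangent condition forces AN to be normal to NK, so NK runs along (−sin 40°, cos 40°); with |NK| = 34.4, K = (-41.4, 34.9). Then |QK| = |K − Q| = 54.2.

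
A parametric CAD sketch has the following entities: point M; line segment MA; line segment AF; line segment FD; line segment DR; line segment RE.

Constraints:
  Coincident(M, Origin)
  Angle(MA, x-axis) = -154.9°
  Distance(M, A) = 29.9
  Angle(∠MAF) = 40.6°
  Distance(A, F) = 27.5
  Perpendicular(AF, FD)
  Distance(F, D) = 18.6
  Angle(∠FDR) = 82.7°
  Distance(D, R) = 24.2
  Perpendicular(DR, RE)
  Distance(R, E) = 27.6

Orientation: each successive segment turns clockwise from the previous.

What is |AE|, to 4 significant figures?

13.77

M is at the origin; MA runs at -154.9° with length 29.9, so A = (-27.08, -12.68). ∠MAF = 40.6° gives AF at 65.70° from the x-axis; with |AF| = 27.5, F = (-15.76, 12.38). AF is perpendicular to FD, so FD runs at -24.30°; with |FD| = 18.6, D = (1.192, 4.726). ∠FDR = 82.7° gives DR at -121.6° from the x-axis; with |DR| = 24.2, R = (-11.49, -15.89). DR is perpendicular to RE, so RE runs at 148.4°; with |RE| = 27.6, E = (-35.00, -1.424). Then |AE| = |E − A| = 13.77.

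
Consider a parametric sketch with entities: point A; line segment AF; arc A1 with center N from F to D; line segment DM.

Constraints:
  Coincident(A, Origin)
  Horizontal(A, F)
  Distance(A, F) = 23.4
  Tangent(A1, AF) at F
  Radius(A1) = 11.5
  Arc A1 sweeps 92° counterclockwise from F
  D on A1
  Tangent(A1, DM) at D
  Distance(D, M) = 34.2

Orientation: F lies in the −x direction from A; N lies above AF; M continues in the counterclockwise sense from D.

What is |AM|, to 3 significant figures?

47.9

A is at the origin; A and F share the same y with |AF| = 23.4 and F on the −x side, so F = (-23.4, 0.00). The tangent condition forces NF to be normal to AF, so N = F + (0, 11.5) = (-23.4, 11.5). On A1, F sits at bearing -90° from N; a 92° counterclockwise sweep puts D at bearing 2°, so D = N + 11.5·(cos 2°, sin 2°) = (-11.9, 11.9). Tangency of A1 to DM means the radius ND is perpendicular to DM, so DM runs along (−sin 2°, cos 2°); with |DM| = 34.2, M = (-13.1, 46.1). Then |AM| = |M − A| = 47.9.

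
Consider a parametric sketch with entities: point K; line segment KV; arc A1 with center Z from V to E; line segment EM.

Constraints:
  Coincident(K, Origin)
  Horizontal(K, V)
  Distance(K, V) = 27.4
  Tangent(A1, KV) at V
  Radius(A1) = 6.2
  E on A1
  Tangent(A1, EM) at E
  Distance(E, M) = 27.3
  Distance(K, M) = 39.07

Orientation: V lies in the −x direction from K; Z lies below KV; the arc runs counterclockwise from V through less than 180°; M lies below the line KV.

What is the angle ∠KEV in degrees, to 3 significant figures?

43.3°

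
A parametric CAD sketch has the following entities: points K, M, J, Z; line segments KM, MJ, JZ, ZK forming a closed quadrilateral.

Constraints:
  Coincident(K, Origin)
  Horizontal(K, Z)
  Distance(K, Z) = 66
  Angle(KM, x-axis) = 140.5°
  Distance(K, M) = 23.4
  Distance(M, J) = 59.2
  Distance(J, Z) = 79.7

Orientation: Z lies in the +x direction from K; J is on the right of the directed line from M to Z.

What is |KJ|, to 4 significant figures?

42.05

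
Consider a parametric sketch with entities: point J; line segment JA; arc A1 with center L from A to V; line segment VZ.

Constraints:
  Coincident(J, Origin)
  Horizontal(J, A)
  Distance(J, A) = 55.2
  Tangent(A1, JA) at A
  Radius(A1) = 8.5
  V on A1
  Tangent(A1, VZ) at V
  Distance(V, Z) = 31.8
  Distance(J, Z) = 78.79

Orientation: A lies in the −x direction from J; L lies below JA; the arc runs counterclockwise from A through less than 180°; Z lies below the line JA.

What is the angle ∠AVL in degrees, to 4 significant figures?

49.66°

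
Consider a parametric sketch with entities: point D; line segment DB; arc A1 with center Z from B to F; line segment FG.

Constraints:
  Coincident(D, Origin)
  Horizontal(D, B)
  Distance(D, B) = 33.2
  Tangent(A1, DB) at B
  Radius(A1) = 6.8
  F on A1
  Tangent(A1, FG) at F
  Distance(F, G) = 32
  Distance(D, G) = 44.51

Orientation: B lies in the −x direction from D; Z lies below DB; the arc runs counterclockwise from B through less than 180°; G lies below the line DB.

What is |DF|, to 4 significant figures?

40.41

Checks: |ZF| = 6.800 ✓; ∠(ZF, FG) = 90.00° ✓; |FG| = 32.00 ✓; |DG| = 44.51 ✓.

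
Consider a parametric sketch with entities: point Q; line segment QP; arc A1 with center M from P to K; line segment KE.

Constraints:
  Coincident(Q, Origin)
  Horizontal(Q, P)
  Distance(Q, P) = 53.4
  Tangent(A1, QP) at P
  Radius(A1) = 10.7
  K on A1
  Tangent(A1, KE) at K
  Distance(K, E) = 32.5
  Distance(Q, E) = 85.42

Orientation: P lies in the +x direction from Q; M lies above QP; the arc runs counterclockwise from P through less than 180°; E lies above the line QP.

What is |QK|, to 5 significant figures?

63.060

Q is at the origin; QP is horizontal with |QP| = 53.4 and P on the +x side, so P = (53.400, 0.0000). Since A1 is tangent to QP there, MP ⟂ QP, so M = P + (0, 10.7) = (53.400, 10.700). Since MK ⟂ KE (tangency), |ME| = √(10.7² + 32.5²) = 34.216 regardless of where K sits on A1. So E lies on both circle(Q, 85.42) and circle(M, 34.216); the above-QP intersection is E = (78.279, 34.190). K is the foot of the tangent from E: K = (62.810, 5.6071).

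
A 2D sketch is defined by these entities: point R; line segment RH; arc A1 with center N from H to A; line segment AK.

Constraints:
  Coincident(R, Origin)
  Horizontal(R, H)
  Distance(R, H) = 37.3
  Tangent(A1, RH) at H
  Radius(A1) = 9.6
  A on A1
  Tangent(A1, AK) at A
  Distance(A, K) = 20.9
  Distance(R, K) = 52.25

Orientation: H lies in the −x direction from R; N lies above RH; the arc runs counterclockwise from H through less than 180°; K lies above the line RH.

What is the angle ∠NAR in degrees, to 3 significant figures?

119°

Checks: ∠(NH, HR) = 90.00° ✓; |NH| = 9.600 ✓; |NA| = 9.600 ✓; ∠(NA, AK) = 90.00° ✓; |AK| = 20.90 ✓; |RK| = 52.25 ✓.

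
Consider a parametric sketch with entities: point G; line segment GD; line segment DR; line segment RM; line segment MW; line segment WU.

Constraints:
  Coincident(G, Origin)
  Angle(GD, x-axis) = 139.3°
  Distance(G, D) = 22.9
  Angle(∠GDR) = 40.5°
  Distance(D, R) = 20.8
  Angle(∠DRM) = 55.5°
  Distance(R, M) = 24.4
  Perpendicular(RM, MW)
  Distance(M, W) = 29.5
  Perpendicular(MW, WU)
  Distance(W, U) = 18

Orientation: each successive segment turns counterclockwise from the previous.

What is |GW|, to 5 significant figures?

36.590

G is at the origin; GD runs at 139.3° with length 22.9, so D = (-17.361, 14.933). ∠GDR = 40.5° gives DR at -81.200° from the x-axis; with |DR| = 20.8, R = (-14.179, -5.6221). ∠DRM = 55.5° gives RM at 43.300° from the x-axis; with |RM| = 24.4, M = (3.5785, 11.112). The perpendicularity gives MW at right angles to RM, so MW runs at 133.30°; with |MW| = 29.5, W = (-16.653, 32.581). Then |GW| = |W − G| = 36.590.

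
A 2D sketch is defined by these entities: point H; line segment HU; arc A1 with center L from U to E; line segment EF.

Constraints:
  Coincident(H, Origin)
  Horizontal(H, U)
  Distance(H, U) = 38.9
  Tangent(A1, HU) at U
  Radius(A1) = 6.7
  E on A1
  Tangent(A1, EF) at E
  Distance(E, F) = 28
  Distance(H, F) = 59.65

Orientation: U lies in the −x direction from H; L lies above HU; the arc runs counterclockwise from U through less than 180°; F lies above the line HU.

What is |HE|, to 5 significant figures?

35.008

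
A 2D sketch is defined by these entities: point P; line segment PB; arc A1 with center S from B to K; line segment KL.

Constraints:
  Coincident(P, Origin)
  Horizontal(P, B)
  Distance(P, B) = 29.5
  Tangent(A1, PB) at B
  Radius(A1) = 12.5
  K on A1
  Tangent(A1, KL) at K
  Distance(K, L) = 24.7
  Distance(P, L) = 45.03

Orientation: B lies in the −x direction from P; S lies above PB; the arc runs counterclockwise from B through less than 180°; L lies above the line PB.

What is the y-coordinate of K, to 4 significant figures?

14.99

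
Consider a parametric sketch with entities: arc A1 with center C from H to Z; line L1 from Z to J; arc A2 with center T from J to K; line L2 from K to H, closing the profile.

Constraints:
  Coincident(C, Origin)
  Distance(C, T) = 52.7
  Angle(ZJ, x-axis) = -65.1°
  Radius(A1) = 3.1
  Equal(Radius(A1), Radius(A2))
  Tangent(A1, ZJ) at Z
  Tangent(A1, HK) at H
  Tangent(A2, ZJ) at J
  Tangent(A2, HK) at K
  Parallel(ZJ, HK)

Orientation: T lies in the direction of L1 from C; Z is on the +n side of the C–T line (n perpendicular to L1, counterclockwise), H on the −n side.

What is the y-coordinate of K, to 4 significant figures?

-49.11

The slot axis is L1's direction at -65.1°, so u = (cos -65.1°, sin -65.1°) = (0.4210, -0.9070) and n = (−sin -65.1°, cos -65.1°) = (0.9070, 0.4210). C is at the origin and T lies 52.7 along u from C, so T = 52.7·u = (22.19, -47.80). Tangency of A1 to both parallel lines with radius 3.1 puts Z and H at C ± 3.1·n: Z = (2.812, 1.305), H = (-2.812, -1.305). Equal radii place J and K the same way about T: J = T + 3.1·n = (25.00, -46.50), K = T − 3.1·n = (19.38, -49.11). So K.y = -49.11.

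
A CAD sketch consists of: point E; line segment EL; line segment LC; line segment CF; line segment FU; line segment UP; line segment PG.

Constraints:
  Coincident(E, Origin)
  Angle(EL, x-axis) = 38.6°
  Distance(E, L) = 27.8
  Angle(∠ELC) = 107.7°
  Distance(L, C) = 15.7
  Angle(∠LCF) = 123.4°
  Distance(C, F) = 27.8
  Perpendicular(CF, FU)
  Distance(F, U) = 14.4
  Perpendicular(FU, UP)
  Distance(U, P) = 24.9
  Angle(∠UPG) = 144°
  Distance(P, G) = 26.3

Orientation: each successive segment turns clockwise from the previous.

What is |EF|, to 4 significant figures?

39.59

E is at the origin; EL runs at 38.6° with length 27.8, so L = (21.73, 17.34). ∠ELC = 107.7° gives LC at -33.70° from the x-axis; with |LC| = 15.7, C = (34.79, 8.633). ∠LCF = 123.4° gives CF at -90.30° from the x-axis; with |CF| = 27.8, F = (34.64, -19.17). Then |EF| = |F − E| = 39.59.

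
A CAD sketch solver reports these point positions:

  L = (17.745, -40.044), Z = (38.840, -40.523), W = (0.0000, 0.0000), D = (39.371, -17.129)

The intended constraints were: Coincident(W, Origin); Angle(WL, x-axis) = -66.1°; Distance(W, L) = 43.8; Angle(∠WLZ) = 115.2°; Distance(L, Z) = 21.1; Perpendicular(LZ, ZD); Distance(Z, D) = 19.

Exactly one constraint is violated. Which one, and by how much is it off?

Distance(Z, D) = 19 — off by 4.40.

W = (0.00, 0.00) ✓; WL at -66.10° ✓; |WL| = 43.80 ✓; ∠WLZ = 115.2° ✓; |LZ| = 21.10 ✓; ∠(LZ, ZD) = 90.00° ✓; |ZD| = 23.40 ✗.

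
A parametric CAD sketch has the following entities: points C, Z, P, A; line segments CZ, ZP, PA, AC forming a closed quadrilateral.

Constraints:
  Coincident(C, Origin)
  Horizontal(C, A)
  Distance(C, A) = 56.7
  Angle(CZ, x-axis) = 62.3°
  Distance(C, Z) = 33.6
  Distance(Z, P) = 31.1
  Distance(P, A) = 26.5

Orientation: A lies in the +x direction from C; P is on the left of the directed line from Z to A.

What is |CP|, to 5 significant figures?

52.266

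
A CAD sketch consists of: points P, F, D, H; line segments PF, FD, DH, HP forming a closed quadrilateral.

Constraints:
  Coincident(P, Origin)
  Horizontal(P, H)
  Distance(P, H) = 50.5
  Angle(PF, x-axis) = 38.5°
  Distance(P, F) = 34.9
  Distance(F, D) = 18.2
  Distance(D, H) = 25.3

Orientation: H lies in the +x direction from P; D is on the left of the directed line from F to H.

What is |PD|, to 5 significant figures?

51.586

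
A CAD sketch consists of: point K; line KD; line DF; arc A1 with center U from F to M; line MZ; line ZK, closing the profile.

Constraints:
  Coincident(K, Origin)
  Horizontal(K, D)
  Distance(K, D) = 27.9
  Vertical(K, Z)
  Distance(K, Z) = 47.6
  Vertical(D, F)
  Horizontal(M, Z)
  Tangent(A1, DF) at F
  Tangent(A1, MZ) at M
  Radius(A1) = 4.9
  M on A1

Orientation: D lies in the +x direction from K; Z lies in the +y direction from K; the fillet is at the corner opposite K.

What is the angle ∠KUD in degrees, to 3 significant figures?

34.9°

K and Z share the same x with |KZ| = 47.6 and Z on the +y side, so Z = (0.00, 47.6). The virtual corner opposite K is at (27.9, 47.6). The tangent condition forces UF to be normal to DF and the tangent condition forces UM to be normal to MZ, with radius 4.9, so the center U sits 4.9 in from both sides at U = (23.0, 42.7). Then cos ∠KUD = UK·UD / (|UK||UD|), giving 34.9°.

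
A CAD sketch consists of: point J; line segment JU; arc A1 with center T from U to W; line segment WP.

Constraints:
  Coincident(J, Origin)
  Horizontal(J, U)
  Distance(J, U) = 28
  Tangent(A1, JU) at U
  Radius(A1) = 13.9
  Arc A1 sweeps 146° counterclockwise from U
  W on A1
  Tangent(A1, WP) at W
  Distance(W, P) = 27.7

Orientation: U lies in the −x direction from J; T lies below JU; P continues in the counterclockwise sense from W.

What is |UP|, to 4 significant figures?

43.64

On A1, U sits at bearing 90° from T; a 146° counterclockwise sweep puts W at bearing 236°, so W = T + 13.9·(cos 236°, sin 236°) = (-35.77, -25.42). The tangent condition forces TW to be normal to WP, so WP runs along (−sin 236°, cos 236°); with |WP| = 27.7, P = (-12.81, -40.91). Then |UP| = |P − U| = 43.64.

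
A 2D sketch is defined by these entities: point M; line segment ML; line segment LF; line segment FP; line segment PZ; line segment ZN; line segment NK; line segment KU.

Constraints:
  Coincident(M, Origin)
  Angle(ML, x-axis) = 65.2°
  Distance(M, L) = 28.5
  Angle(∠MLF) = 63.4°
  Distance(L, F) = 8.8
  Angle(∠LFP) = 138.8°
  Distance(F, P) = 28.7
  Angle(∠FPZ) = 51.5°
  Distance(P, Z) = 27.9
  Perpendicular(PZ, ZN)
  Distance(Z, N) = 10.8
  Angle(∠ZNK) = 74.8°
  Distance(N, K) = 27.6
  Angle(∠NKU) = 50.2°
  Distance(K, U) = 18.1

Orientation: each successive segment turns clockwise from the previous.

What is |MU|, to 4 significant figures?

4.261

∠ZNK = 74.8° gives NK at -56.30° from the x-axis; with |NK| = 27.6, K = (17.53, -6.159). ∠NKU = 50.2° gives KU at 173.9° from the x-axis; with |KU| = 18.1, U = (-0.4660, -4.235). Then |MU| = |U − M| = 4.261.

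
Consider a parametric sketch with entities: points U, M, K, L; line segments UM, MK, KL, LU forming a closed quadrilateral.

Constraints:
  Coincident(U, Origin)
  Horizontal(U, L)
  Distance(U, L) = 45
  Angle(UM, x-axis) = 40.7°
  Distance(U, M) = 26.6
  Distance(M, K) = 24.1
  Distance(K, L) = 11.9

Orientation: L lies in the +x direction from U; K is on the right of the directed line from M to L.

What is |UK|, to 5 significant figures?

33.544

Checks: |MK| = 24.10 ✓; |KL| = 11.90 ✓.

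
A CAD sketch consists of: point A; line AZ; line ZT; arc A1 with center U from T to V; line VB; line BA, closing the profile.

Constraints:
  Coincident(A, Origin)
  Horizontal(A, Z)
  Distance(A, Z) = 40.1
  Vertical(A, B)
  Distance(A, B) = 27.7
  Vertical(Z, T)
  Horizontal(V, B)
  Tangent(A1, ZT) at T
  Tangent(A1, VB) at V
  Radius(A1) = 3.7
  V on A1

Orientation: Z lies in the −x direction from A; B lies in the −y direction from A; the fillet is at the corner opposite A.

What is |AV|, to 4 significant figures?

45.74

A is at the origin; AZ is horizontal with |AZ| = 40.1 and Z on the −x side, so Z = (-40.10, 0.000). A and B share the same x with |AB| = 27.7 and B on the −y side, so B = (0.000, -27.70). The virtual corner opposite A is at (-40.10, -27.70). Since A1 is tangent to ZT there, UT ⟂ ZT and since A1 is tangent to VB there, UV ⟂ VB, with radius 3.7, so the center U sits 3.7 in from both sides at U = (-36.40, -24.00). That places the tangent points at T = (-40.10, -24.00) on ZT and V = (-36.40, -27.70) on VB. Then |AV| = |V − A| = 45.74.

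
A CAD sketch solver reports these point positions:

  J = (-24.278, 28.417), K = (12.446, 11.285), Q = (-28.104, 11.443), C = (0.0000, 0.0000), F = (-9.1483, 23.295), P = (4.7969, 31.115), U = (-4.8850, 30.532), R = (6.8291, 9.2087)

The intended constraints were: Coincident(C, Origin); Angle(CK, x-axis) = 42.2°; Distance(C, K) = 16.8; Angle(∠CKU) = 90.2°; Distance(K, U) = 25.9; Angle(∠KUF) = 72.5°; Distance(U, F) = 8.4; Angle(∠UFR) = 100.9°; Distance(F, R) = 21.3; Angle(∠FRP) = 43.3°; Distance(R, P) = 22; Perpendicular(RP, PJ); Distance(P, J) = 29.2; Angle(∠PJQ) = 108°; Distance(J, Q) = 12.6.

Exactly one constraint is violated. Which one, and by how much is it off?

Distance(J, Q) = 12.6 — off by 4.80.

C = (0.00, 0.00) ✓; CK at 42.20° ✓; |CK| = 16.80 ✓; ∠CKU = 90.20° ✓; |KU| = 25.90 ✓; ∠KUF = 72.50° ✓; |UF| = 8.399 ✓; ∠UFR = 100.9° ✓; |FR| = 21.30 ✓; ∠FRP = 43.30° ✓; |RP| = 22.00 ✓; ∠(RP, PJ) = 90.00° ✓; |PJ| = 29.20 ✓; ∠PJQ = 108.0° ✓; |JQ| = 17.40 ✗.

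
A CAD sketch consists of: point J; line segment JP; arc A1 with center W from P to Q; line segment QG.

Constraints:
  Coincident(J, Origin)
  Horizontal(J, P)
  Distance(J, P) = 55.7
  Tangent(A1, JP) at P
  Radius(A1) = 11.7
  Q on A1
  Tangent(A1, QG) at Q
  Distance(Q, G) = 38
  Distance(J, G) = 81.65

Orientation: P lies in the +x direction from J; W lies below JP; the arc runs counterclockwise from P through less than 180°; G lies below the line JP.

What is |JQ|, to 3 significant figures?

48.7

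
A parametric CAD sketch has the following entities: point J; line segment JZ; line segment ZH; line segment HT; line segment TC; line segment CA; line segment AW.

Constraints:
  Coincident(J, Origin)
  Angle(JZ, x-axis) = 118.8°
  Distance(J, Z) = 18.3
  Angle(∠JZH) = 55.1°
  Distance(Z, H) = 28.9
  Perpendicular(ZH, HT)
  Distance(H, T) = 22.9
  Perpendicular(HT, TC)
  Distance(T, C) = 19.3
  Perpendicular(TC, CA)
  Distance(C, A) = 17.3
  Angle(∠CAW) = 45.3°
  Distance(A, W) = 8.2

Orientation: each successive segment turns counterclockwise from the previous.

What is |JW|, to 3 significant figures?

6.15

J is at the origin; JZ runs at 118.8° with length 18.3, so Z = (-8.82, 16.0). ∠JZH = 55.1° gives ZH at -116° from the x-axis; with |ZH| = 28.9, H = (-21.6, -9.87). The perpendicularity gives HT at right angles to ZH, so HT runs at -26.3°; with |HT| = 22.9, T = (-1.09, -20.0). HT ⟂ TC, so TC runs at 63.7°; with |TC| = 19.3, C = (7.46, -2.72). The perpendicularity gives CA at right angles to TC, so CA runs at 154°; with |CA| = 17.3, A = (-8.05, 4.95). ∠CAW = 45.3° gives AW at -71.6° from the x-axis; with |AW| = 8.2, W = (-5.46, -2.83). Then |JW| = |W − J| = 6.15.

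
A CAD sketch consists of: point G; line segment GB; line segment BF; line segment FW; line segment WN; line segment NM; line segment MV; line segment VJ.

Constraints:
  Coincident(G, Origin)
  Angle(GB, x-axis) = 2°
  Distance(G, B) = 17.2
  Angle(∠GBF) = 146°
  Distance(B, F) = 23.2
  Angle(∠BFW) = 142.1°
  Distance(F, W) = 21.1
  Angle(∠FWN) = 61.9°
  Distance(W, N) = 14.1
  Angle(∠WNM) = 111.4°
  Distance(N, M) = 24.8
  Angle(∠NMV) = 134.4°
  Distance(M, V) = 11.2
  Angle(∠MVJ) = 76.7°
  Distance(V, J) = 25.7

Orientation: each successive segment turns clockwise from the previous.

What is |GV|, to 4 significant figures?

30.64

∠WNM = 111.4° gives NM at 103.4° from the x-axis; with |NM| = 24.8, M = (24.41, -5.422). ∠NMV = 134.4° gives MV at 57.80° from the x-axis; with |MV| = 11.2, V = (30.37, 4.056). Then |GV| = |V − G| = 30.64.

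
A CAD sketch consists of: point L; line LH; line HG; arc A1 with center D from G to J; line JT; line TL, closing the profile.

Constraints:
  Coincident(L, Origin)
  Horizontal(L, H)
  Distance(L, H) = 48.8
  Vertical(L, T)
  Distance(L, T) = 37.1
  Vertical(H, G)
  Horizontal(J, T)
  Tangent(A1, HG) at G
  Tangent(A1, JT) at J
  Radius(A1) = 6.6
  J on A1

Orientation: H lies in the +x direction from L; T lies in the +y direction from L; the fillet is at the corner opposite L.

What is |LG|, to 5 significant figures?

57.547

L is at the origin; LH is horizontal with |LH| = 48.8 and H on the +x side, so H = (48.800, 0.0000). LT is vertical with |LT| = 37.1 and T on the +y side, so T = (0.0000, 37.100). The virtual corner opposite L is at (48.800, 37.100). The tangent condition forces DG to be normal to HG and A1 meets JT tangentially, so DJ is at right angles to JT, with radius 6.6, so the center D sits 6.6 in from both sides at D = (42.200, 30.500). That places the tangent points at G = (48.800, 30.500) on HG and J = (42.200, 37.100) on JT. Then |LG| = |G − L| = 57.547.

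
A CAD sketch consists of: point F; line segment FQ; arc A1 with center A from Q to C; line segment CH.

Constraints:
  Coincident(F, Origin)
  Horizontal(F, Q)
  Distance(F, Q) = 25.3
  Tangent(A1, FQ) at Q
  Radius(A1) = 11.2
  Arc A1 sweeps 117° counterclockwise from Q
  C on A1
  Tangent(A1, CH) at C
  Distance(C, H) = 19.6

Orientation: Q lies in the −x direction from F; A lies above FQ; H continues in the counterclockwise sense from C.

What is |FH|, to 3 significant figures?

41.5

On A1, Q sits at bearing -90° from A; a 117° counterclockwise sweep puts C at bearing 27°, so C = A + 11.2·(cos 27°, sin 27°) = (-15.3, 16.3). A1 meets CH tangentially, so AC is at right angles to CH, so CH runs along (−sin 27°, cos 27°); with |CH| = 19.6, H = (-24.2, 33.7). Then |FH| = |H − F| = 41.5.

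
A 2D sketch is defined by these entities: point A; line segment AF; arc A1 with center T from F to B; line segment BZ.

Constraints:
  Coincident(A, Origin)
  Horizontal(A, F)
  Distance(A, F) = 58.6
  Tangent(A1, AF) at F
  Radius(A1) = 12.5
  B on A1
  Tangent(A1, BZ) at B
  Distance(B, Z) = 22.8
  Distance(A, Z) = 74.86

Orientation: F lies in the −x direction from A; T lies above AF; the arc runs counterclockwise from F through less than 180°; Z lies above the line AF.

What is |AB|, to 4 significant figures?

53.57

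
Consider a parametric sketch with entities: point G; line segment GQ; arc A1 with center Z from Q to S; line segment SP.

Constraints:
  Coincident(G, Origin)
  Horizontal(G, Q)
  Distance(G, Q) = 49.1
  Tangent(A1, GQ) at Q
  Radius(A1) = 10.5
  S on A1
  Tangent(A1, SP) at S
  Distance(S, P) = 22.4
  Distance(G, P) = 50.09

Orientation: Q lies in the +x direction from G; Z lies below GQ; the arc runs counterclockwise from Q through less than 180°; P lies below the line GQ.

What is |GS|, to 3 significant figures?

39.9

Checks: |ZS| = 10.50 ✓; ∠(ZS, SP) = 90.00° ✓; |SP| = 22.40 ✓; |GP| = 50.09 ✓.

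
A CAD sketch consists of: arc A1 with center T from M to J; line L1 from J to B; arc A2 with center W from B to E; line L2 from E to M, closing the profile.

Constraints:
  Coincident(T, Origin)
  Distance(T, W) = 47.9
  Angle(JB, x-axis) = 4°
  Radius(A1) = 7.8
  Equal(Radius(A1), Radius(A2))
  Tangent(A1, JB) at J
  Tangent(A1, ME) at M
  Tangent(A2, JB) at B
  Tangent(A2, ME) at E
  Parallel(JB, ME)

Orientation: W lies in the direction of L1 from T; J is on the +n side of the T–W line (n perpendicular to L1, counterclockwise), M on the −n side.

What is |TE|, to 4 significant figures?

48.53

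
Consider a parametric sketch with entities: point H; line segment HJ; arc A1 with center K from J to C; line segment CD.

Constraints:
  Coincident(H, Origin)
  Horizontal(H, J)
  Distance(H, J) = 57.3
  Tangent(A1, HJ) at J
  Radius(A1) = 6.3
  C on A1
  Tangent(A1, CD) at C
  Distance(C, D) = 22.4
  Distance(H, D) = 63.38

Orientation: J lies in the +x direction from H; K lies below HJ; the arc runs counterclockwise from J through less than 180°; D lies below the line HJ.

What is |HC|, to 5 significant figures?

51.728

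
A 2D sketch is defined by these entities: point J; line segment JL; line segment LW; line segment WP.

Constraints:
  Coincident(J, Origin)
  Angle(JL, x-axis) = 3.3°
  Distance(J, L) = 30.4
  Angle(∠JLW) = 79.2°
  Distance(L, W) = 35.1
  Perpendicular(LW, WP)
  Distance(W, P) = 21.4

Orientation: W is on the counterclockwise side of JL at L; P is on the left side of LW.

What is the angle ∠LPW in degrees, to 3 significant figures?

58.6°

∠JLW = 79.2°, so LW runs at 3.3° + (180° − 79.2°) = 104° from the x-axis; with |LW| = 35.1, W = L + 35.1·(cos 104°, sin 104°) = (21.8, 35.8). The perpendicularity gives WP at right angles to LW; with |WP| = 21.4 on the left of LW, P = W + 21.4·(-0.970, -0.244) = (1.04, 30.6). Then cos ∠LPW = PL·PW / (|PL||PW|), giving 58.6°.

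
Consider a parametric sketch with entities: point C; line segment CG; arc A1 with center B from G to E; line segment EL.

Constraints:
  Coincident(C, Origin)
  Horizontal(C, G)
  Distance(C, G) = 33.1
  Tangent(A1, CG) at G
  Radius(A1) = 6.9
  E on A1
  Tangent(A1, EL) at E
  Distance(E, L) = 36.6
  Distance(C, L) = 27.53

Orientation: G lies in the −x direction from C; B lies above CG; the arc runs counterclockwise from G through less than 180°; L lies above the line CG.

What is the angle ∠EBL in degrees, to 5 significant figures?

79.324°

C is at the origin; C and G share the same y with |CG| = 33.1 and G on the −x side, so G = (-33.100, 0.0000). Tangency of A1 to CG means the radius BG is perpendicular to CG, so B = G + (0, 6.9) = (-33.100, 6.9000). Since BE ⟂ EL (tangency), |BL| = √(6.9² + 36.6²) = 37.245 regardless of where E sits on A1. So L lies on both circle(C, 27.53) and circle(B, 37.245); the above-CG intersection is L = (-2.0405, 27.454). E is the foot of the tangent from L: E = (-28.292, 1.9509).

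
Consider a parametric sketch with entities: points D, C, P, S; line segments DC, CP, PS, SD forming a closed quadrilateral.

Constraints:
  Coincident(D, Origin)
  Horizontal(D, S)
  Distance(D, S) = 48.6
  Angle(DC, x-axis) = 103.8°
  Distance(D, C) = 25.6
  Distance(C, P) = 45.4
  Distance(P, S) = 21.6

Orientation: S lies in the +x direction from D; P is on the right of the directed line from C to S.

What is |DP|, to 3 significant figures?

28.2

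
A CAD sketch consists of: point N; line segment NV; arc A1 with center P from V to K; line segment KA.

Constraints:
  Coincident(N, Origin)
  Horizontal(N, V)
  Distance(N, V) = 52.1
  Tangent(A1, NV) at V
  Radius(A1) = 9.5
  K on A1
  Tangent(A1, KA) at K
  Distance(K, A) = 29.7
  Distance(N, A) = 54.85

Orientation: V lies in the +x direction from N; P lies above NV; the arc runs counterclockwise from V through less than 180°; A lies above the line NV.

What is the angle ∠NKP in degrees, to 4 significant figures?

26.59°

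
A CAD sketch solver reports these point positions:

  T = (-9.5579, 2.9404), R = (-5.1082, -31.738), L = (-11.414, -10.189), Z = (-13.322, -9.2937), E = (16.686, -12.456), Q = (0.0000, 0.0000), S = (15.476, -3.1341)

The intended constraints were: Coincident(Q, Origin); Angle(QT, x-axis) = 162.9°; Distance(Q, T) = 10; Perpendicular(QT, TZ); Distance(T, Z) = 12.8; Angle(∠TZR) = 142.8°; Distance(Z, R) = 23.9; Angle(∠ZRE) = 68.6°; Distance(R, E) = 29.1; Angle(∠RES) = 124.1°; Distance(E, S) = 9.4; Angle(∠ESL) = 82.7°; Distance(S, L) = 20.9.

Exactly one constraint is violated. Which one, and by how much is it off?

Distance(S, L) = 20.9 — off by 6.90.

Q = (0.00, 0.00) ✓; QT at 162.9° ✓; |QT| = 10.00 ✓; ∠(QT, TZ) = 90.00° ✓; |TZ| = 12.80 ✓; ∠TZR = 142.8° ✓; |ZR| = 23.90 ✓; ∠ZRE = 68.60° ✓; |RE| = 29.10 ✓; ∠RES = 124.1° ✓; |ES| = 9.400 ✓; ∠ESL = 82.69° ✓; |SL| = 27.80 ✗.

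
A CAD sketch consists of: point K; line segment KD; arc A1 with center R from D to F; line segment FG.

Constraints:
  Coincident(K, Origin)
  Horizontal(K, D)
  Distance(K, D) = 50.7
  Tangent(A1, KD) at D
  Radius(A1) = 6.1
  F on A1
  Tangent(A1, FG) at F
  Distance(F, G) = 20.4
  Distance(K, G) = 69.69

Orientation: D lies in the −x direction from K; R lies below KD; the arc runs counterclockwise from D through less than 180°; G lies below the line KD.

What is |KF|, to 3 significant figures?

55.9

Checks: |RF| = 6.100 ✓; ∠(RF, FG) = 90.00° ✓; |FG| = 20.40 ✓; |KG| = 69.69 ✓.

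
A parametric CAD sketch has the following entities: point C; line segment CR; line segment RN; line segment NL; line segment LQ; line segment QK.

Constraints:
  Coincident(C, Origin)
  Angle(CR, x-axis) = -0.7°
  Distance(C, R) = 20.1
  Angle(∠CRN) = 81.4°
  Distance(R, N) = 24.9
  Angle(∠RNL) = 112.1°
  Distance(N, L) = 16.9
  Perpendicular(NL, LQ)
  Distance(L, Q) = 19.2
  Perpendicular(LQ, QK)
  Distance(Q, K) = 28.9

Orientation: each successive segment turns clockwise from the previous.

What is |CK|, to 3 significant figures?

23.8

C is at the origin; CR runs at -0.7° with length 20.1, so R = (20.1, -0.246). ∠CRN = 81.4° gives RN at -99.3° from the x-axis; with |RN| = 24.9, N = (16.1, -24.8). ∠RNL = 112.1° gives NL at -167° from the x-axis; with |NL| = 16.9, L = (-0.405, -28.6). NL is perpendicular to LQ, so LQ runs at 103°; with |LQ| = 19.2, Q = (-4.66, -9.84). LQ is perpendicular to QK, so QK runs at 12.8°; with |QK| = 28.9, K = (23.5, -3.44). Then |CK| = |K − C| = 23.8.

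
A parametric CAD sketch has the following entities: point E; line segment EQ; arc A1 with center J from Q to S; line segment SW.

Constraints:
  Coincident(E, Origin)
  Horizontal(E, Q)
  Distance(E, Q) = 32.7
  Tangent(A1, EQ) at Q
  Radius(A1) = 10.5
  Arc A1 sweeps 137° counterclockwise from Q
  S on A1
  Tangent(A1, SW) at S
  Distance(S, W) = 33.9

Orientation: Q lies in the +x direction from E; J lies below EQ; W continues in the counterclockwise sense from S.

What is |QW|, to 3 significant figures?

44.9

On A1, Q sits at bearing 90° from J; a 137° counterclockwise sweep puts S at bearing 227°, so S = J + 10.5·(cos 227°, sin 227°) = (25.5, -18.2). Since A1 is tangent to SW there, JS ⟂ SW, so SW runs along (−sin 227°, cos 227°); with |SW| = 33.9, W = (50.3, -41.3). Then |QW| = |W − Q| = 44.9.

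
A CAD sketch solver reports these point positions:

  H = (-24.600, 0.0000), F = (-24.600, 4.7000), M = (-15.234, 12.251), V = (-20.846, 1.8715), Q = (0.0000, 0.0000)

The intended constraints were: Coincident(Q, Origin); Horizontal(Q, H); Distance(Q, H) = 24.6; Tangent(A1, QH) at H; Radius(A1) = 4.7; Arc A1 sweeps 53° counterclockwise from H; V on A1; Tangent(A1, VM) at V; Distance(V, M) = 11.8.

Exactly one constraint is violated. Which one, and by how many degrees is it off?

Tangent(A1, VM) at V — off by 8.60°.

Q = (0.00, 0.00) ✓; Q.y = 0.00, H.y = 0.00 ✓; |QH| = 24.60 ✓; ∠(FH, HQ) = 90.00° ✓; |FH| = 4.700 ✓; bearing(F→V) − bearing(F→H) = 53.00° ✓; |FV| = 4.700 ✓; ∠(FV, VM) = 81.40° ✗; |VM| = 11.80 ✓.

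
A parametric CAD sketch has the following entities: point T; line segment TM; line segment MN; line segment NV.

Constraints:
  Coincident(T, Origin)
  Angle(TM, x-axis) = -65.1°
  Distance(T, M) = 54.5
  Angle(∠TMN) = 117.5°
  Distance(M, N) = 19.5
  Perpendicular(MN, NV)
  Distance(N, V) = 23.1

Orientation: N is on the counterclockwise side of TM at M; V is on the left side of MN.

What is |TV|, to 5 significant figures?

51.305

T is at the origin; TM runs at -65.1° with length 54.5, so M = 54.5·(cos -65.1°, sin -65.1°) = (22.946, -49.434). ∠TMN = 117.5°, so MN runs at -65.1° + (180° − 117.5°) = -2.6000° from the x-axis; with |MN| = 19.5, N = M + 19.5·(cos -2.6000°, sin -2.6000°) = (42.426, -50.318). MN is perpendicular to NV; with |NV| = 23.1 on the left of MN, V = N + 23.1·(0.045363, 0.99897) = (43.474, -27.242). Then |TV| = |V − T| = 51.305.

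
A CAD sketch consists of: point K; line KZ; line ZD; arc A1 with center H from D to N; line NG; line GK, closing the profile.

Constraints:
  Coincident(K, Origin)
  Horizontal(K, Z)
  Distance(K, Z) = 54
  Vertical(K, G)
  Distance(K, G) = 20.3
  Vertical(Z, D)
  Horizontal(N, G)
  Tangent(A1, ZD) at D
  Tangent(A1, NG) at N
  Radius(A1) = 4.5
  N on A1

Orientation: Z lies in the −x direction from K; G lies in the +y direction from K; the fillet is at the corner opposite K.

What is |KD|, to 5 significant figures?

56.264

K is at the origin; K and Z share the same y with |KZ| = 54.0 and Z on the −x side, so Z = (-54.000, 0.0000). KG is vertical with |KG| = 20.3 and G on the +y side, so G = (0.0000, 20.300). The virtual corner opposite K is at (-54.000, 20.300). A1 meets ZD tangentially, so HD is at right angles to ZD and tangency of A1 to NG means the radius HN is perpendicular to NG, with radius 4.5, so the center H sits 4.5 in from both sides at H = (-49.500, 15.800). That places the tangent points at D = (-54.000, 15.800) on ZD and N = (-49.500, 20.300) on NG. Then |KD| = |D − K| = 56.264.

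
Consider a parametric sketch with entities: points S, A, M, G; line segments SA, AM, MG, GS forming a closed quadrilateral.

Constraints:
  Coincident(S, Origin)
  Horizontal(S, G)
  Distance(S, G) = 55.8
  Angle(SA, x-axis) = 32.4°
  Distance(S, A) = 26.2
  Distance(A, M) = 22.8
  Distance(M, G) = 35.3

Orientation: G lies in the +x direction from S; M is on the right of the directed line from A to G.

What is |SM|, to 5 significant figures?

23.310

Checks: |AM| = 22.80 ✓; |MG| = 35.30 ✓.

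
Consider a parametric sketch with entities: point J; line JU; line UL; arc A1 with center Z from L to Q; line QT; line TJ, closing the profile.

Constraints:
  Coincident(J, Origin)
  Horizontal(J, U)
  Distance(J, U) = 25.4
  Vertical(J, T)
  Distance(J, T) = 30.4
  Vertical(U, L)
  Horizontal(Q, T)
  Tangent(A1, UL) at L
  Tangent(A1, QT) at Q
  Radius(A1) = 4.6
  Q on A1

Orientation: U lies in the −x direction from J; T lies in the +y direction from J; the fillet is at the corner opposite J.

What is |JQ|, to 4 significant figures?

36.83

J is at the origin; JU is horizontal with |JU| = 25.4 and U on the −x side, so U = (-25.40, 0.000). J and T share the same x with |JT| = 30.4 and T on the +y side, so T = (0.000, 30.40). The virtual corner opposite J is at (-25.40, 30.40). A1 meets UL tangentially, so ZL is at right angles to UL and since A1 is tangent to QT there, ZQ ⟂ QT, with radius 4.6, so the center Z sits 4.6 in from both sides at Z = (-20.80, 25.80). That places the tangent points at L = (-25.40, 25.80) on UL and Q = (-20.80, 30.40) on QT. Then |JQ| = |Q − J| = 36.83.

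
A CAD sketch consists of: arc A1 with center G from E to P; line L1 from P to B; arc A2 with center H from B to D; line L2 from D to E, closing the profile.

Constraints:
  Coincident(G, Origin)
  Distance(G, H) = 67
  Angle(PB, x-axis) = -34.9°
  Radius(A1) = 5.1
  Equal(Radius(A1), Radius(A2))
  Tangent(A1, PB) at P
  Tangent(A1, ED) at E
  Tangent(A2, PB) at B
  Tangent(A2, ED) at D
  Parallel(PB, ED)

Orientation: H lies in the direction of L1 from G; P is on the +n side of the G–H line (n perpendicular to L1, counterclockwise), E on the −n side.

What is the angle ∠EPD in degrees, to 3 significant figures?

81.3°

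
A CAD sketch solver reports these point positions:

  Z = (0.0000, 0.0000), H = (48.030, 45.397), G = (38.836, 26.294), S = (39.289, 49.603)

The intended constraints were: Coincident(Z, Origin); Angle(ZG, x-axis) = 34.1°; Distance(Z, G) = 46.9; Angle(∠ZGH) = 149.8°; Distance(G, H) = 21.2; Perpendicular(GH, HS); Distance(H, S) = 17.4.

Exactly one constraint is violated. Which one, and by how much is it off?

Distance(H, S) = 17.4 — off by 7.70.

Z = (0.00, 0.00) ✓; ZG at 34.10° ✓; |ZG| = 46.90 ✓; ∠ZGH = 149.8° ✓; |GH| = 21.20 ✓; ∠(GH, HS) = 90.00° ✓; |HS| = 9.700 ✗.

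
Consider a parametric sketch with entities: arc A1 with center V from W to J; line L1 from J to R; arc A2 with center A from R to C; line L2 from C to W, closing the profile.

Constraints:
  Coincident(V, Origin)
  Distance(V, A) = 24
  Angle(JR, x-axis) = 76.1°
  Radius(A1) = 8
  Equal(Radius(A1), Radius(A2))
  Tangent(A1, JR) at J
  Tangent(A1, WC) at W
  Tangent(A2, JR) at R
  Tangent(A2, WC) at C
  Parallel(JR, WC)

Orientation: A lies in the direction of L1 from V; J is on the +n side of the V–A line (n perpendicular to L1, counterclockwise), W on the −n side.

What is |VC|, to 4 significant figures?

25.30

The slot axis is L1's direction at 76.1°, so u = (cos 76.1°, sin 76.1°) = (0.2402, 0.9707) and n = (−sin 76.1°, cos 76.1°) = (-0.9707, 0.2402). V is at the origin and A lies 24.0 along u from V, so A = 24.0·u = (5.765, 23.30). Tangency of A1 to both parallel lines with radius 8.0 puts J and W at V ± 8.0·n: J = (-7.766, 1.922), W = (7.766, -1.922). Equal radii place R and C the same way about A: R = A + 8.0·n = (-2.000, 25.22), C = A − 8.0·n = (13.53, 21.38). Then |VC| = |C − V| = 25.30.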